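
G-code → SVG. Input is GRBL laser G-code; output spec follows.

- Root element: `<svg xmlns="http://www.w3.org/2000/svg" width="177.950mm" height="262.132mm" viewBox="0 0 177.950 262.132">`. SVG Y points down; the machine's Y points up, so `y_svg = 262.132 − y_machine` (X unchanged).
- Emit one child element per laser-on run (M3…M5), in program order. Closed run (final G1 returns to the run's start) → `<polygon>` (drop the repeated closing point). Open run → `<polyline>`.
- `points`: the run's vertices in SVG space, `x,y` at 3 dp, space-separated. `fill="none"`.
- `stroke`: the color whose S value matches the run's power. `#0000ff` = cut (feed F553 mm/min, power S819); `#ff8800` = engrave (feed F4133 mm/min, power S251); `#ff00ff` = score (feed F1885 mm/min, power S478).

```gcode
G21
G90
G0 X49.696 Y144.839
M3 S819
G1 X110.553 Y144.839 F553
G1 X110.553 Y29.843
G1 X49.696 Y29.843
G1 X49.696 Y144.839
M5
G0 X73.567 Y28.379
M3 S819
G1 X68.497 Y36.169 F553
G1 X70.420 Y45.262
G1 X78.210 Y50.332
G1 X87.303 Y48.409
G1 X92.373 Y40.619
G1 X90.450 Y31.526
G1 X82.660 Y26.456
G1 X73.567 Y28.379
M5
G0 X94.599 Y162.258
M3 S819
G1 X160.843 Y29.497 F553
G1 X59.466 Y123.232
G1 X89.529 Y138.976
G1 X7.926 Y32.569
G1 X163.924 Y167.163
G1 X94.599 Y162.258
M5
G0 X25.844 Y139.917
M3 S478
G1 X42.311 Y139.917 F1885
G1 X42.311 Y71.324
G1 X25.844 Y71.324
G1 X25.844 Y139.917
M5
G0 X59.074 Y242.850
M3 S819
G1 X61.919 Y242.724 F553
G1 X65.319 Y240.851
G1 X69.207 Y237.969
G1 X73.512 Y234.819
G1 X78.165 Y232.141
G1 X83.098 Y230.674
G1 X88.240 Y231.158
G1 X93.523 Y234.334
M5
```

Each laser-on run becomes one SVG element. Flip Y back into SVG space with y_svg = 262.132 − y_machine.

Run 1: the run's S819 means `#0000ff` (cut). The run returns to its start, so emit a `<polygon>` with points (Y-flipped): 49.696,117.293 110.553,117.293 110.553,232.289 49.696,232.289.

Run 2: S819 ⇒ cut layer `#0000ff`. The run returns to its start, so emit a `<polygon>` with points (Y-flipped): 73.567,233.753 68.497,225.963 70.420,216.870 78.210,211.800 87.303,213.723 92.373,221.513 90.450,230.606 82.660,235.676.

Run 3: S819 ⇒ cut layer `#0000ff`. The run returns to its start, so emit a `<polygon>` with points (Y-flipped): 94.599,99.874 160.843,232.635 59.466,138.900 89.529,123.156 7.926,229.563 163.924,94.969.

Run 4: the run's S478 means `#ff00ff` (score). The run returns to its start, so emit a `<polygon>` with points (Y-flipped): 25.844,122.215 42.311,122.215 42.311,190.808 25.844,190.808.

Run 5: the run's S819 means `#0000ff` (cut). The run is open, so emit a `<polyline>` with points (Y-flipped): 59.074,19.282 61.919,19.408 65.319,21.281 69.207,24.163 73.512,27.313 78.165,29.991 83.098,31.458 88.240,30.974 93.523,27.798.

<svg xmlns="http://www.w3.org/2000/svg" width="177.950mm" height="262.132mm" viewBox="0 0 177.950 262.132">
  <polygon points="49.696,117.293 110.553,117.293 110.553,232.289 49.696,232.289" fill="none" stroke="#0000ff"/>
  <polygon points="73.567,233.753 68.497,225.963 70.420,216.870 78.210,211.800 87.303,213.723 92.373,221.513 90.450,230.606 82.660,235.676" fill="none" stroke="#0000ff"/>
  <polygon points="94.599,99.874 160.843,232.635 59.466,138.900 89.529,123.156 7.926,229.563 163.924,94.969" fill="none" stroke="#0000ff"/>
  <polygon points="25.844,122.215 42.311,122.215 42.311,190.808 25.844,190.808" fill="none" stroke="#ff00ff"/>
  <polyline points="59.074,19.282 61.919,19.408 65.319,21.281 69.207,24.163 73.512,27.313 78.165,29.991 83.098,31.458 88.240,30.974 93.523,27.798" fill="none" stroke="#0000ff"/>
</svg>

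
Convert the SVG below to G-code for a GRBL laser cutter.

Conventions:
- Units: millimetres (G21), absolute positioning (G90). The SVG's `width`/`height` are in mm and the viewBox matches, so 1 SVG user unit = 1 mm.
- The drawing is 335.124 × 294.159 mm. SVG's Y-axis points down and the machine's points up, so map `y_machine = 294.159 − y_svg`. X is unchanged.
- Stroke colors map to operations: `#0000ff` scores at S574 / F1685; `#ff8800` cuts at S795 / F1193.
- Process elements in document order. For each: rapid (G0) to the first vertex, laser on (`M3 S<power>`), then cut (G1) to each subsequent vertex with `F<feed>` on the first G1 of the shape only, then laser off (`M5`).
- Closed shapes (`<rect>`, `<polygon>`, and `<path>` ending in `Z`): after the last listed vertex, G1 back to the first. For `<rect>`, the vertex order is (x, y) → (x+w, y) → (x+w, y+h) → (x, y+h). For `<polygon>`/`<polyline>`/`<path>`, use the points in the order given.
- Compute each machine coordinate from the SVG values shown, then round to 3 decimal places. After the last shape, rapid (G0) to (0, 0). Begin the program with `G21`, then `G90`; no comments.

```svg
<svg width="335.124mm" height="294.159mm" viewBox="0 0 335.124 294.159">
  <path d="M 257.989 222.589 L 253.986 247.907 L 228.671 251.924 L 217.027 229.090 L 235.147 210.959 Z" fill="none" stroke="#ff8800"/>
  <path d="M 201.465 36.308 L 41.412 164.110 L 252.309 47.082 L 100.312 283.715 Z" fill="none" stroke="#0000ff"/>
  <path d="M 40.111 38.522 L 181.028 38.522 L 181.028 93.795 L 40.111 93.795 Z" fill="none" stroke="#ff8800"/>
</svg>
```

G21
G90
G0 X257.989 Y71.570
M3 S795
G1 X253.986 Y46.252 F1193
G1 X228.671 Y42.235
G1 X217.027 Y65.069
G1 X235.147 Y83.200
G1 X257.989 Y71.570
M5
G0 X201.465 Y257.851
M3 S574
G1 X41.412 Y130.049 F1685
G1 X252.309 Y247.077
G1 X100.312 Y10.444
G1 X201.465 Y257.851
M5
G0 X40.111 Y255.637
M3 S795
G1 X181.028 Y255.637 F1193
G1 X181.028 Y200.364
G1 X40.111 Y200.364
G1 X40.111 Y255.637
M5
G0 X0.000 Y0.000

1 u = 1 mm; y_m = 294.159 − y.

[1] `<path>` regular polygon, #ff8800→cut S795 F1193: (257.989,71.570) → (253.986,46.252) → (228.671,42.235) → (217.027,65.069) → (235.147,83.200) → (257.989,71.570) (closed)

[2] `<path>` closed polygon, #0000ff→score S574 F1685: (201.465,257.851) → (41.412,130.049) → (252.309,247.077) → (100.312,10.444) → (201.465,257.851) (closed)

[3] `<path>` rectangle, #ff8800→cut S795 F1193: (40.111,255.637) → (181.028,255.637) → (181.028,200.364) → (40.111,200.364) → (40.111,255.637) (closed)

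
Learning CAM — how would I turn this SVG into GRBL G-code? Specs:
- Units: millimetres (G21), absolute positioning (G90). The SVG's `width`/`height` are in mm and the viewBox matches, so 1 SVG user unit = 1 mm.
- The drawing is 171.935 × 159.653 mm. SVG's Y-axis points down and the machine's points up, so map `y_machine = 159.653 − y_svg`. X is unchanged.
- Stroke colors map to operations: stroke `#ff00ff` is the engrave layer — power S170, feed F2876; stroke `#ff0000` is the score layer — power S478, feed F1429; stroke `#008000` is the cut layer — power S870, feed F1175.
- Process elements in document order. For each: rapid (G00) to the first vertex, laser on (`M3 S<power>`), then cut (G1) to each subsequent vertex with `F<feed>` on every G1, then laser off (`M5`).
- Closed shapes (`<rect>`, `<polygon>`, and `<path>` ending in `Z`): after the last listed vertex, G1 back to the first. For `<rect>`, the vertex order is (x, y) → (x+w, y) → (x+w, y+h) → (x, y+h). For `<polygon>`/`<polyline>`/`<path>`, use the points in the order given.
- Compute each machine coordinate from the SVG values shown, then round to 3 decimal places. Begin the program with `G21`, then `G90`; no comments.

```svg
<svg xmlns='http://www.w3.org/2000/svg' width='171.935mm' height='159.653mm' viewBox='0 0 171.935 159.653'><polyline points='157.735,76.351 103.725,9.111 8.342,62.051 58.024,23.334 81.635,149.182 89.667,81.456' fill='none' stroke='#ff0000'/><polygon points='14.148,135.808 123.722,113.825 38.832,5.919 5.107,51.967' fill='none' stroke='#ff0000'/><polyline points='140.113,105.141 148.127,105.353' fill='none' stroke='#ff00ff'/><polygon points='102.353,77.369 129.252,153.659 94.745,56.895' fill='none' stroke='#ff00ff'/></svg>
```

Since the viewBox matches the mm dimensions, user units are millimetres directly. The only transform is the Y-flip y_m = 159.653 − y_svg.

Shape 1 is a open polyline drawn with `<polyline>`. Its stroke #ff0000 means score at S478, F1429. After flipping Y the toolpath is (157.735,83.302) → (103.725,150.542) → (8.342,97.602) → (58.024,136.319) → (81.635,10.471) → (89.667,78.197).

Shape 2 is a closed polygon drawn with `<polygon>`. Its stroke #ff0000 means score at S478, F1429. After flipping Y the toolpath is (14.148,23.845) → (123.722,45.828) → (38.832,153.734) → (5.107,107.686) → (14.148,23.845), returning to the start.

Shape 3 is a line segment drawn with `<polyline>`. Its stroke #ff00ff means engrave at S170, F2876. After flipping Y the toolpath is (140.113,54.512) → (148.127,54.300).

Shape 4 is a closed polygon drawn with `<polygon>`. Its stroke #ff00ff means engrave at S170, F2876. After flipping Y the toolpath is (102.353,82.284) → (129.252,5.994) → (94.745,102.758) → (102.353,82.284), returning to the start.

G21
G90
G00 X157.735 Y83.302
M3 S478
G1 X103.725 Y150.542 F1429
G1 X8.342 Y97.602 F1429
G1 X58.024 Y136.319 F1429
G1 X81.635 Y10.471 F1429
G1 X89.667 Y78.197 F1429
M5
G00 X14.148 Y23.845
M3 S478
G1 X123.722 Y45.828 F1429
G1 X38.832 Y153.734 F1429
G1 X5.107 Y107.686 F1429
G1 X14.148 Y23.845 F1429
M5
G00 X140.113 Y54.512
M3 S170
G1 X148.127 Y54.300 F2876
M5
G00 X102.353 Y82.284
M3 S170
G1 X129.252 Y5.994 F2876
G1 X94.745 Y102.758 F2876
G1 X102.353 Y82.284 F2876
M5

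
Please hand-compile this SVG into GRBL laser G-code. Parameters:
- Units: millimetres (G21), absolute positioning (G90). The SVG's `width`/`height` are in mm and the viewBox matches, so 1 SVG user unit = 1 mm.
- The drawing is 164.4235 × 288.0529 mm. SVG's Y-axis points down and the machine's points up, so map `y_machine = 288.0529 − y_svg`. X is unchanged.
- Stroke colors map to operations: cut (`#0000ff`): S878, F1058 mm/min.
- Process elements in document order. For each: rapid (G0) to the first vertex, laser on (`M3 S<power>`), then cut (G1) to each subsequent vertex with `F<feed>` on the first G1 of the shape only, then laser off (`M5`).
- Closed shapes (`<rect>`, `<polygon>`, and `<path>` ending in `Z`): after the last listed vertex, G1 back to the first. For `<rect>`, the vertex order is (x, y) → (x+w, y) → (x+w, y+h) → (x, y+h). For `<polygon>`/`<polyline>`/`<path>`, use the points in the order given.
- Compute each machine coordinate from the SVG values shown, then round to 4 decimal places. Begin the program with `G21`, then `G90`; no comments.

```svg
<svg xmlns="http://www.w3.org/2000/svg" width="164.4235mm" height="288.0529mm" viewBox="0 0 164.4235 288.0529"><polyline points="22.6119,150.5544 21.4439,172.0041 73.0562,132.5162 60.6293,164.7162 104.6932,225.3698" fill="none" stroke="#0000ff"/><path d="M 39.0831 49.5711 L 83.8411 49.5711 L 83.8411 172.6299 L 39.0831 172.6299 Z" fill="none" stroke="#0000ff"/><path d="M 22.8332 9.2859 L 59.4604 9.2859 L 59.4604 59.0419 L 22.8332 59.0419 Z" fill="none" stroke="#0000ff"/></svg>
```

G21
G90
G0 X22.6119 Y137.4985
M3 S878
G1 X21.4439 Y116.0488 F1058
G1 X73.0562 Y155.5367
G1 X60.6293 Y123.3367
G1 X104.6932 Y62.6831
M5
G0 X39.0831 Y238.4818
M3 S878
G1 X83.8411 Y238.4818 F1058
G1 X83.8411 Y115.4230
G1 X39.0831 Y115.4230
G1 X39.0831 Y238.4818
M5
G0 X22.8332 Y278.7670
M3 S878
G1 X59.4604 Y278.7670 F1058
G1 X59.4604 Y229.0110
G1 X22.8332 Y229.0110
G1 X22.8332 Y278.7670
M5

viewBox `0 0 164.4235 288.0529` with mm width/height → 1 unit = 1 mm. Flip: y_m = 288.0529 − y_svg.

**Shape 1** — `<polyline>` open polyline, stroke `#0000ff` → cut (S878, F1058). Machine vertices: (22.6119,137.4985) → (21.4439,116.0488) → (73.0562,155.5367) → (60.6293,123.3367) → (104.6932,62.6831). Open path.

**Shape 2** — `<path>` rectangle, stroke `#0000ff` → cut (S878, F1058). Machine vertices: (39.0831,238.4818) → (83.8411,238.4818) → (83.8411,115.4230) → (39.0831,115.4230) → (39.0831,238.4818). Closed: final G1 returns to the first vertex.

**Shape 3** — `<path>` rectangle, stroke `#0000ff` → cut (S878, F1058). Machine vertices: (22.8332,278.7670) → (59.4604,278.7670) → (59.4604,229.0110) → (22.8332,229.0110) → (22.8332,278.7670). Closed: final G1 returns to the first vertex.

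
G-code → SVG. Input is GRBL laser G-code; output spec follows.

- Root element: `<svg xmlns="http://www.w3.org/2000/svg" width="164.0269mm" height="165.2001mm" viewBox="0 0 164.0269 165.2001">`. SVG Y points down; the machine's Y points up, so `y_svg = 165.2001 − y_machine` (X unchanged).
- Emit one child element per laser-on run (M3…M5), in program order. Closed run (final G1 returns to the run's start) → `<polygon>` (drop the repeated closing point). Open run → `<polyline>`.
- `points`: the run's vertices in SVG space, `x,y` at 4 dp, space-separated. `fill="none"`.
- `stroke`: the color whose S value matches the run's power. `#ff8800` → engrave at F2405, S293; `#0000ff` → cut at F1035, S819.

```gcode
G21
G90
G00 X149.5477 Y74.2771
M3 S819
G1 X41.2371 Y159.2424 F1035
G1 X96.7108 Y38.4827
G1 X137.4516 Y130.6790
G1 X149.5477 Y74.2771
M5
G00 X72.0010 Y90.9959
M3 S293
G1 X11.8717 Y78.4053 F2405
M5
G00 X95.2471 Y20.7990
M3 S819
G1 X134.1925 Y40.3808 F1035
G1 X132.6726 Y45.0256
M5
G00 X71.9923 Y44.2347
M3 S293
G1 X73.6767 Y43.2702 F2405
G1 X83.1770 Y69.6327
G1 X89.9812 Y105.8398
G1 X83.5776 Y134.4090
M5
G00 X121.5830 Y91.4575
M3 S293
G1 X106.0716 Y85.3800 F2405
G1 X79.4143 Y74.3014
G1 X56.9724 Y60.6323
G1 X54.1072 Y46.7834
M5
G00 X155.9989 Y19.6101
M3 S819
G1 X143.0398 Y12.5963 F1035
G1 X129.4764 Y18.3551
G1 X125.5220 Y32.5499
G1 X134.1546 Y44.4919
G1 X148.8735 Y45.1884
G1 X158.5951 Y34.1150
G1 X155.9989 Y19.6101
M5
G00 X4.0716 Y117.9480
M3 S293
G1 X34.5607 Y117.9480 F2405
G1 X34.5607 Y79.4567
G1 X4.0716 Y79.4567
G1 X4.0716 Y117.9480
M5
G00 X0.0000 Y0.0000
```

Each laser-on run becomes one SVG element. Flip Y back into SVG space with y_svg = 165.2001 − y_machine.

Run 1: power S819 maps to stroke `#0000ff` (cut). The run returns to its start, so emit a `<polygon>` with points (Y-flipped): 149.5477,90.9230 41.2371,5.9577 96.7108,126.7174 137.4516,34.5211.

Run 2: S293 ⇒ engrave layer `#ff8800`. The run is open, so emit a `<polyline>` with points (Y-flipped): 72.0010,74.2042 11.8717,86.7948.

Run 3: the run's S819 means `#0000ff` (cut). The run is open, so emit a `<polyline>` with points (Y-flipped): 95.2471,144.4011 134.1925,124.8193 132.6726,120.1745.

Run 4: S293 ⇒ engrave layer `#ff8800`. The run is open, so emit a `<polyline>` with points (Y-flipped): 71.9923,120.9654 73.6767,121.9299 83.1770,95.5674 89.9812,59.3603 83.5776,30.7911.

Run 5: power S293 maps to stroke `#ff8800` (engrave). The run is open, so emit a `<polyline>` with points (Y-flipped): 121.5830,73.7426 106.0716,79.8201 79.4143,90.8987 56.9724,104.5678 54.1072,118.4167.

Run 6: power S819 maps to stroke `#0000ff` (cut). The run returns to its start, so emit a `<polygon>` with points (Y-flipped): 155.9989,145.5900 143.0398,152.6038 129.4764,146.8450 125.5220,132.6502 134.1546,120.7082 148.8735,120.0117 158.5951,131.0851.

Run 7: the run's S293 means `#ff8800` (engrave). The run returns to its start, so emit a `<polygon>` with points (Y-flipped): 4.0716,47.2521 34.5607,47.2521 34.5607,85.7434 4.0716,85.7434.

<svg xmlns="http://www.w3.org/2000/svg" width="164.0269mm" height="165.2001mm" viewBox="0 0 164.0269 165.2001">
  <polygon points="149.5477,90.9230 41.2371,5.9577 96.7108,126.7174 137.4516,34.5211" fill="none" stroke="#0000ff"/>
  <polyline points="72.0010,74.2042 11.8717,86.7948" fill="none" stroke="#ff8800"/>
  <polyline points="95.2471,144.4011 134.1925,124.8193 132.6726,120.1745" fill="none" stroke="#0000ff"/>
  <polyline points="71.9923,120.9654 73.6767,121.9299 83.1770,95.5674 89.9812,59.3603 83.5776,30.7911" fill="none" stroke="#ff8800"/>
  <polyline points="121.5830,73.7426 106.0716,79.8201 79.4143,90.8987 56.9724,104.5678 54.1072,118.4167" fill="none" stroke="#ff8800"/>
  <polygon points="155.9989,145.5900 143.0398,152.6038 129.4764,146.8450 125.5220,132.6502 134.1546,120.7082 148.8735,120.0117 158.5951,131.0851" fill="none" stroke="#0000ff"/>
  <polygon points="4.0716,47.2521 34.5607,47.2521 34.5607,85.7434 4.0716,85.7434" fill="none" stroke="#ff8800"/>
</svg>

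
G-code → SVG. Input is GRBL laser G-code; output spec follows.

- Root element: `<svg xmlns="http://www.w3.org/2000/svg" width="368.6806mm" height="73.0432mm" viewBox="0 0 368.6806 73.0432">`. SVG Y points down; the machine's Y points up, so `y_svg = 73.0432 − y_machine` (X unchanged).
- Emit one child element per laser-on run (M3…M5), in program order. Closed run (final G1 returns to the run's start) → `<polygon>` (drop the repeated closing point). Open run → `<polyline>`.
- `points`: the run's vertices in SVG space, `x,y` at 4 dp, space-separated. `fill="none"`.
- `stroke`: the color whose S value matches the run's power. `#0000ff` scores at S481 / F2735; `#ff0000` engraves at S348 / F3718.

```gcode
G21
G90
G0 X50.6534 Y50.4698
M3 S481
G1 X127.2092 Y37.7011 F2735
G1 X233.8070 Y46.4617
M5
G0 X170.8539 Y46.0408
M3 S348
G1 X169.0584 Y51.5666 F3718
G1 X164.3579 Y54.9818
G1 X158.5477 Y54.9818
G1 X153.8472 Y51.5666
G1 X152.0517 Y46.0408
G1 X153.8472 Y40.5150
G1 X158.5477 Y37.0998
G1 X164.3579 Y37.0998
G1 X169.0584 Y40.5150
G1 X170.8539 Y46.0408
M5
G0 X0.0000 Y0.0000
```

<svg xmlns="http://www.w3.org/2000/svg" width="368.6806mm" height="73.0432mm" viewBox="0 0 368.6806 73.0432">
  <polyline points="50.6534,22.5734 127.2092,35.3421 233.8070,26.5815" fill="none" stroke="#0000ff"/>
  <polygon points="170.8539,27.0024 169.0584,21.4766 164.3579,18.0614 158.5477,18.0614 153.8472,21.4766 152.0517,27.0024 153.8472,32.5282 158.5477,35.9434 164.3579,35.9434 169.0584,32.5282" fill="none" stroke="#ff0000"/>
</svg>

Machine Y-up, SVG Y-down with viewBox height 73.0432, so y_svg = 73.0432 − y_machine; X carries over.

Run 1: power S481 maps to stroke `#0000ff` (score). The run is open, so emit a `<polyline>` with points (Y-flipped): 50.6534,22.5734 127.2092,35.3421 233.8070,26.5815.

Run 2: S348 ⇒ engrave layer `#ff0000`. The run returns to its start, so emit a `<polygon>` with points (Y-flipped): 170.8539,27.0024 169.0584,21.4766 164.3579,18.0614 158.5477,18.0614 153.8472,21.4766 152.0517,27.0024 153.8472,32.5282 158.5477,35.9434 164.3579,35.9434 169.0584,32.5282.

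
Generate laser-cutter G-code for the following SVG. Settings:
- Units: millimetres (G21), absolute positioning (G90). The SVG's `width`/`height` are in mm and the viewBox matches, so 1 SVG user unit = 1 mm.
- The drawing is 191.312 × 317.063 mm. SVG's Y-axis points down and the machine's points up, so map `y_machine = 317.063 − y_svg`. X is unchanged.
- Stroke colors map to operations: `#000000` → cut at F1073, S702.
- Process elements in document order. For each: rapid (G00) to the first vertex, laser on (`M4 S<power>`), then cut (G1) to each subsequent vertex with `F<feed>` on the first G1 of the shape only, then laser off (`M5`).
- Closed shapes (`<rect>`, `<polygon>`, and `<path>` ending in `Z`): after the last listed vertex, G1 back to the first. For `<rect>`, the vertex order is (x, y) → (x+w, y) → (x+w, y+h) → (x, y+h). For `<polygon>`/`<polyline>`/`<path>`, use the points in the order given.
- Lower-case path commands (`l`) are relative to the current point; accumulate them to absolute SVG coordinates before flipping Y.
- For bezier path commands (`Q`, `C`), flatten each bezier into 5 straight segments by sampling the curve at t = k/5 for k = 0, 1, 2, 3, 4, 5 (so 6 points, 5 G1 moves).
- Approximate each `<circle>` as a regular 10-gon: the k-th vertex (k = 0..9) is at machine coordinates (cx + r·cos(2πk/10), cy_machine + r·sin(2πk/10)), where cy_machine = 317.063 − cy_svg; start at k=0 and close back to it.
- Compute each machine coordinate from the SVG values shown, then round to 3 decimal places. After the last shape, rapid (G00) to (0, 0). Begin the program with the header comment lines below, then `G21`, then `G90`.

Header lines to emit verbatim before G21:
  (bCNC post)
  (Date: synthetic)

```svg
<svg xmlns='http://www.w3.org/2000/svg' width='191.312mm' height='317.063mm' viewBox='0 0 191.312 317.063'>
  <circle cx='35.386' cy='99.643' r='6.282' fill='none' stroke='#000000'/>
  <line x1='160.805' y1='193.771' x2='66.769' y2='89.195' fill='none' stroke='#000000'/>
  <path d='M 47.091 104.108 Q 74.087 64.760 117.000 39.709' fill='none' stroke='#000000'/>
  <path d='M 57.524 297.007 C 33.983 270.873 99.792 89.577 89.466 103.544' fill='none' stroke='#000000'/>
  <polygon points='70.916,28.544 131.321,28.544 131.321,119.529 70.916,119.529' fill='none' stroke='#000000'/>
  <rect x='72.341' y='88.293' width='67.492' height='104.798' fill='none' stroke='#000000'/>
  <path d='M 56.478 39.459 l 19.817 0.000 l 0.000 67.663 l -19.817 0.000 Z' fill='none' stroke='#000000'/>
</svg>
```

viewBox `0 0 191.312 317.063` with mm width/height → 1 unit = 1 mm. Flip: y_m = 317.063 − y_svg.

**Shape 1** — `<circle>` circle, stroke `#000000` → cut (S702, F1073). Machine vertices: (41.668,217.420) → (40.468,221.112) → (37.327,223.395) → (33.445,223.395) → (30.304,221.112) → (29.104,217.420) → (30.304,213.728) → (33.445,211.445) → (37.327,211.445) → (40.468,213.728) → (41.668,217.420). Closed: final G1 returns to the first vertex.

**Shape 2** — `<line>` line segment, stroke `#000000` → cut (S702, F1073). Machine vertices: (160.805,123.292) → (66.769,227.868). Open path.

**Shape 3** — `<path>` quadratic bezier, stroke `#000000` → cut (S702, F1073). Control points (SVG): P0=(47.091,104.108), P1=(74.087,64.760), P2=(117.000,39.709); sampled at t=k/5. Machine vertices: (47.091,212.955) → (58.526,228.122) → (71.235,242.146) → (85.216,255.026) → (100.471,266.762) → (117.000,277.354). Open path.

**Shape 4** — `<path>` cubic bezier, stroke `#000000` → cut (S702, F1073). Control points (SVG): P0=(57.524,297.007), P1=(33.983,270.873), P2=(99.792,89.577), P3=(89.466,103.544); sampled at t=k/5. Machine vertices: (57.524,20.056) → (52.798,51.552) → (61.572,103.467) → (75.903,158.980) → (87.849,201.271) → (89.466,213.519). Open path.

**Shape 5** — `<polygon>` rectangle, stroke `#000000` → cut (S702, F1073). Machine vertices: (70.916,288.519) → (131.321,288.519) → (131.321,197.534) → (70.916,197.534) → (70.916,288.519). Closed: final G1 returns to the first vertex.

**Shape 6** — `<rect>` rectangle, stroke `#000000` → cut (S702, F1073). Machine vertices: (72.341,228.770) → (139.833,228.770) → (139.833,123.972) → (72.341,123.972) → (72.341,228.770). Closed: final G1 returns to the first vertex.

**Shape 7** — `<path>` rectangle, stroke `#000000` → cut (S702, F1073). Machine vertices: (56.478,277.604) → (76.295,277.604) → (76.295,209.941) → (56.478,209.941) → (56.478,277.604). Closed: final G1 returns to the first vertex.

(bCNC post)
(Date: synthetic)
G21
G90
G00 X41.668 Y217.420
M4 S702
G1 X40.468 Y221.112 F1073
G1 X37.327 Y223.395
G1 X33.445 Y223.395
G1 X30.304 Y221.112
G1 X29.104 Y217.420
G1 X30.304 Y213.728
G1 X33.445 Y211.445
G1 X37.327 Y211.445
G1 X40.468 Y213.728
G1 X41.668 Y217.420
M5
G00 X160.805 Y123.292
M4 S702
G1 X66.769 Y227.868 F1073
M5
G00 X47.091 Y212.955
M4 S702
G1 X58.526 Y228.122 F1073
G1 X71.235 Y242.146
G1 X85.216 Y255.026
G1 X100.471 Y266.762
G1 X117.000 Y277.354
M5
G00 X57.524 Y20.056
M4 S702
G1 X52.798 Y51.552 F1073
G1 X61.572 Y103.467
G1 X75.903 Y158.980
G1 X87.849 Y201.271
G1 X89.466 Y213.519
M5
G00 X70.916 Y288.519
M4 S702
G1 X131.321 Y288.519 F1073
G1 X131.321 Y197.534
G1 X70.916 Y197.534
G1 X70.916 Y288.519
M5
G00 X72.341 Y228.770
M4 S702
G1 X139.833 Y228.770 F1073
G1 X139.833 Y123.972
G1 X72.341 Y123.972
G1 X72.341 Y228.770
M5
G00 X56.478 Y277.604
M4 S702
G1 X76.295 Y277.604 F1073
G1 X76.295 Y209.941
G1 X56.478 Y209.941
G1 X56.478 Y277.604
M5
G00 X0.000 Y0.000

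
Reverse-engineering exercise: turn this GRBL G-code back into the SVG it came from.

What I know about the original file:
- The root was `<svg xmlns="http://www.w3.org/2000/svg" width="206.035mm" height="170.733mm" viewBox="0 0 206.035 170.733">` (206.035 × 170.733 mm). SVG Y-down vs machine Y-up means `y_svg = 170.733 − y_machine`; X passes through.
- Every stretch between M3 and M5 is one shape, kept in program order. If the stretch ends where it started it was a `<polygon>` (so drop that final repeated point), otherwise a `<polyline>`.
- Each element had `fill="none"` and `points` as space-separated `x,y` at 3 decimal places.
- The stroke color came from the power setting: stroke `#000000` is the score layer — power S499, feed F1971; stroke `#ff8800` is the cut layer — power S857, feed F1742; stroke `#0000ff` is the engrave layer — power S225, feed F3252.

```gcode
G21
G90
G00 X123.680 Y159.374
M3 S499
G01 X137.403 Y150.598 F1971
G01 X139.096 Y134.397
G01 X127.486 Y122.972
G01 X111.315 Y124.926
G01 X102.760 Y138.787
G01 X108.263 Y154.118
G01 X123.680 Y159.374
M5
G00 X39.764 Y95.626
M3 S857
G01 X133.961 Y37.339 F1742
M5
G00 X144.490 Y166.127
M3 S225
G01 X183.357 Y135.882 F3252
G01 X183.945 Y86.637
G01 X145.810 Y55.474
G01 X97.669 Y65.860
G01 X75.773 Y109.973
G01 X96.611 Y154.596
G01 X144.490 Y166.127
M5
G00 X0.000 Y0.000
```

y_svg = 170.733 − y_m.

[1] S499→`#000000` (score); closed run; points: 123.680,11.359 137.403,20.135 139.096,36.336 127.486,47.761 111.315,45.807 102.760,31.946 108.263,16.615

[2] S857→`#ff8800` (cut); open run; points: 39.764,75.107 133.961,133.394

[3] S225→`#0000ff` (engrave); closed run; points: 144.490,4.606 183.357,34.851 183.945,84.096 145.810,115.259 97.669,104.873 75.773,60.760 96.611,16.137

<svg xmlns="http://www.w3.org/2000/svg" width="206.035mm" height="170.733mm" viewBox="0 0 206.035 170.733">
  <polygon points="123.680,11.359 137.403,20.135 139.096,36.336 127.486,47.761 111.315,45.807 102.760,31.946 108.263,16.615" fill="none" stroke="#000000"/>
  <polyline points="39.764,75.107 133.961,133.394" fill="none" stroke="#ff8800"/>
  <polygon points="144.490,4.606 183.357,34.851 183.945,84.096 145.810,115.259 97.669,104.873 75.773,60.760 96.611,16.137" fill="none" stroke="#0000ff"/>
</svg>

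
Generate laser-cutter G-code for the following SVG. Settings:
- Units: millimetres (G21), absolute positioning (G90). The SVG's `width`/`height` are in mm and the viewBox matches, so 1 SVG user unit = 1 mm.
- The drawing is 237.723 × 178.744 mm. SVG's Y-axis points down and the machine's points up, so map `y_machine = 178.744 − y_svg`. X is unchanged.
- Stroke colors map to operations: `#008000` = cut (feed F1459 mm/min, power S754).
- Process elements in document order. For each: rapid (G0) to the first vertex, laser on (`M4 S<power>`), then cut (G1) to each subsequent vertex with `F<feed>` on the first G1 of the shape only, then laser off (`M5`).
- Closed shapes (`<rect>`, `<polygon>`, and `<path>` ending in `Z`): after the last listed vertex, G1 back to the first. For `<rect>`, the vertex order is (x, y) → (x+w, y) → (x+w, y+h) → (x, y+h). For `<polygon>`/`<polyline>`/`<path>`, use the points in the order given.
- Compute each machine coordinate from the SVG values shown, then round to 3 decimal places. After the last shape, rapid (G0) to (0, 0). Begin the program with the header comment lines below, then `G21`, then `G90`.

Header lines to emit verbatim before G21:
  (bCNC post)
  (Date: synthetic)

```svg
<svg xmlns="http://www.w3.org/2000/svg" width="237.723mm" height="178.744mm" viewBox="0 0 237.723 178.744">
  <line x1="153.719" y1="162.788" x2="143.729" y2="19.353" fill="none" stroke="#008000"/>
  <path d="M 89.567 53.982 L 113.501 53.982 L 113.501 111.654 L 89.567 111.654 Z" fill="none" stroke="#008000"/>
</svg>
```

(bCNC post)
(Date: synthetic)
G21
G90
G0 X153.719 Y15.956
M4 S754
G1 X143.729 Y159.391 F1459
M5
G0 X89.567 Y124.762
M4 S754
G1 X113.501 Y124.762 F1459
G1 X113.501 Y67.090
G1 X89.567 Y67.090
G1 X89.567 Y124.762
M5
G0 X0.000 Y0.000

1 u = 1 mm; y_m = 178.744 − y.

[1] `<line>` line segment, #008000→cut S754 F1459: (153.719,15.956) → (143.729,159.391)

[2] `<path>` rectangle, #008000→cut S754 F1459: (89.567,124.762) → (113.501,124.762) → (113.501,67.090) → (89.567,67.090) → (89.567,124.762) (closed)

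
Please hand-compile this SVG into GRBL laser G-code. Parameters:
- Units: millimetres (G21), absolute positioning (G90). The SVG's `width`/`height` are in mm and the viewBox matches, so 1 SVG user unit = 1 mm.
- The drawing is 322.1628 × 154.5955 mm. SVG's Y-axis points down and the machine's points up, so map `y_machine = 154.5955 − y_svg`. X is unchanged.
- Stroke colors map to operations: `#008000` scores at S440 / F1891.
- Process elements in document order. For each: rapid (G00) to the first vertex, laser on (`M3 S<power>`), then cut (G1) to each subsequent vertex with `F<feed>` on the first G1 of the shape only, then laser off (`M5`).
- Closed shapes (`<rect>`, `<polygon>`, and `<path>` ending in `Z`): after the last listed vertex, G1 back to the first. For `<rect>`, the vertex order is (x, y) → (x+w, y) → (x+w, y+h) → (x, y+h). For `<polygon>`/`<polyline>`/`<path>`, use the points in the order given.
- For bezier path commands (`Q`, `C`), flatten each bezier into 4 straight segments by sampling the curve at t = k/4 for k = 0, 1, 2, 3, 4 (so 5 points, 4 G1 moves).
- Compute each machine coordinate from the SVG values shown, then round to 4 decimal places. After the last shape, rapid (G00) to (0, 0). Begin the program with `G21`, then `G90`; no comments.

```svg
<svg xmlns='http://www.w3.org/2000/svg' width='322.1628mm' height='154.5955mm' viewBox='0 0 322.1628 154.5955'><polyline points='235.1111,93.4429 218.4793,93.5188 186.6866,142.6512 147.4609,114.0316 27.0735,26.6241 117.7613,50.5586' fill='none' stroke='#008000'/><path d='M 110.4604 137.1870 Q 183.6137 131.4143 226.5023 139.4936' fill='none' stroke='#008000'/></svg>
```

1 u = 1 mm; y_m = 154.5955 − y.

[1] `<polyline>` open polyline, #008000→score S440 F1891: (235.1111,61.1526) → (218.4793,61.0767) → (186.6866,11.9443) → (147.4609,40.5639) → (27.0735,127.9714) → (117.7613,104.0369)

[2] `<path>` quadratic bezier, #008000→score S440 F1891: (110.4604,17.4085) → (145.1455,19.4291) → (176.0475,19.7182) → (203.1665,18.2758) → (226.5023,15.1019)

G21
G90
G00 X235.1111 Y61.1526
M3 S440
G1 X218.4793 Y61.0767 F1891
G1 X186.6866 Y11.9443
G1 X147.4609 Y40.5639
G1 X27.0735 Y127.9714
G1 X117.7613 Y104.0369
M5
G00 X110.4604 Y17.4085
M3 S440
G1 X145.1455 Y19.4291 F1891
G1 X176.0475 Y19.7182
G1 X203.1665 Y18.2758
G1 X226.5023 Y15.1019
M5
G00 X0.0000 Y0.0000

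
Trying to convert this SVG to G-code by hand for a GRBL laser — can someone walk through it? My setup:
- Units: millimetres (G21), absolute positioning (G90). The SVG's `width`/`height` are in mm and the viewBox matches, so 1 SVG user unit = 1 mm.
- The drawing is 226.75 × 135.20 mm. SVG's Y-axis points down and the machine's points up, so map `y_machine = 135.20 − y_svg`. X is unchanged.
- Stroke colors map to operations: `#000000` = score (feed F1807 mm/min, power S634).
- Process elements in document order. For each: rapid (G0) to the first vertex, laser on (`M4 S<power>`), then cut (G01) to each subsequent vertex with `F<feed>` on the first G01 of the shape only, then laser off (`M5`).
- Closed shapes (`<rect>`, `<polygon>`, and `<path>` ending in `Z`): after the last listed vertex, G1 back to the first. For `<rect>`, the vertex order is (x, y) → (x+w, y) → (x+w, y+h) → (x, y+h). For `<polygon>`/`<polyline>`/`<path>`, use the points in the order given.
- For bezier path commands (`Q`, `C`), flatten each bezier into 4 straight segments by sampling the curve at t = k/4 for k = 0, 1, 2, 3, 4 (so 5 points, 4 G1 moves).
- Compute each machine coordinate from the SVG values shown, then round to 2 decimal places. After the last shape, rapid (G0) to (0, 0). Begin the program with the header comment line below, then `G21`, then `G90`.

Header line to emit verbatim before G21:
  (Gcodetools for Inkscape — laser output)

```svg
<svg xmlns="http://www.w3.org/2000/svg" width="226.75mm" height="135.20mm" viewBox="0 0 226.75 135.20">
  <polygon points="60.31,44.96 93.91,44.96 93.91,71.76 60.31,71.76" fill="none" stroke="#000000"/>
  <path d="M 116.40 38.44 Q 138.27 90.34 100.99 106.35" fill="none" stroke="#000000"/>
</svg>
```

Since the viewBox matches the mm dimensions, user units are millimetres directly. The only transform is the Y-flip y_m = 135.20 − y_svg.

Shape 1 is a rectangle drawn with `<polygon>`. Its stroke #000000 means score at S634, F1807. After flipping Y the toolpath is (60.31,90.24) → (93.91,90.24) → (93.91,63.44) → (60.31,63.44) → (60.31,90.24), returning to the start.

Shape 2 is a quadratic bezier drawn with `<path>`. Its stroke #000000 means score at S634, F1807. After flipping Y the toolpath is (116.40,96.76) → (123.64,73.05) → (123.48,53.83) → (115.93,39.10) → (100.99,28.85).

(Gcodetools for Inkscape — laser output)
G21
G90
G0 X60.31 Y90.24
M4 S634
G01 X93.91 Y90.24 F1807
G01 X93.91 Y63.44
G01 X60.31 Y63.44
G01 X60.31 Y90.24
M5
G0 X116.40 Y96.76
M4 S634
G01 X123.64 Y73.05 F1807
G01 X123.48 Y53.83
G01 X115.93 Y39.10
G01 X100.99 Y28.85
M5
G0 X0.00 Y0.00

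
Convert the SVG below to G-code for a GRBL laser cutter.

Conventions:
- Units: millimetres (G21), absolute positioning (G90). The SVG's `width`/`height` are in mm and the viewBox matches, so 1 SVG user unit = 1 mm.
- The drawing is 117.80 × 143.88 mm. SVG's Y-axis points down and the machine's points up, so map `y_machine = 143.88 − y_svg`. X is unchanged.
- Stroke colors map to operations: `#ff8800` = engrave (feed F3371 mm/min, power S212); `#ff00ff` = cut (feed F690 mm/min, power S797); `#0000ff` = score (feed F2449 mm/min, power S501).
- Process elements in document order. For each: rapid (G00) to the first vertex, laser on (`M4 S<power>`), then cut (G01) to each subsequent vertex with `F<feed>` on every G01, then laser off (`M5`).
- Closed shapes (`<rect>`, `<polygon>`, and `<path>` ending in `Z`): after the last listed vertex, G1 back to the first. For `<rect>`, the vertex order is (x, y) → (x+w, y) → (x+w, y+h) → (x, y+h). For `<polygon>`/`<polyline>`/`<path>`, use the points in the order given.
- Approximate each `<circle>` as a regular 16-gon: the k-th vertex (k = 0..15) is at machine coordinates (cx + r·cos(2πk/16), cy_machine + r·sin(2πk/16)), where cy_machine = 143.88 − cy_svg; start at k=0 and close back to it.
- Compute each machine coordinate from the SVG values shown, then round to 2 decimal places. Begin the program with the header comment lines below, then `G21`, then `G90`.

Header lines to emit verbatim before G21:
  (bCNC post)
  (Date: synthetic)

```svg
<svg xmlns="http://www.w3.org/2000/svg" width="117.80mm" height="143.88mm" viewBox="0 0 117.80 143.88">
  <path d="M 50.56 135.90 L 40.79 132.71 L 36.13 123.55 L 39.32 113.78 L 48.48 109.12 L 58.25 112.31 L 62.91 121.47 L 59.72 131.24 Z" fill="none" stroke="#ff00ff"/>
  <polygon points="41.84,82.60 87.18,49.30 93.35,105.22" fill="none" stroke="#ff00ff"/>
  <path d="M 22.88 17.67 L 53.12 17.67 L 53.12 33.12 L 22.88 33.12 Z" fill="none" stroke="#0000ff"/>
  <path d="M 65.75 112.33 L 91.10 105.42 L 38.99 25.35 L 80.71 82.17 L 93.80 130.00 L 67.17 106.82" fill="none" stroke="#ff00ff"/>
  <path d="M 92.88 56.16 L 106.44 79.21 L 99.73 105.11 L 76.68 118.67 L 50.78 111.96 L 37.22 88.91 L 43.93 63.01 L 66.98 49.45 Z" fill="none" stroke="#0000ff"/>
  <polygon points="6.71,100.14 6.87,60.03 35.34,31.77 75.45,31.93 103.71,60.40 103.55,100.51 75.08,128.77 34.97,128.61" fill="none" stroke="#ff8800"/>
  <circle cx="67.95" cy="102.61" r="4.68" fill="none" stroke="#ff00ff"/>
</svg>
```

(bCNC post)
(Date: synthetic)
G21
G90
G00 X50.56 Y7.98
M4 S797
G01 X40.79 Y11.17 F690
G01 X36.13 Y20.33 F690
G01 X39.32 Y30.10 F690
G01 X48.48 Y34.76 F690
G01 X58.25 Y31.57 F690
G01 X62.91 Y22.41 F690
G01 X59.72 Y12.64 F690
G01 X50.56 Y7.98 F690
M5
G00 X41.84 Y61.28
M4 S797
G01 X87.18 Y94.58 F690
G01 X93.35 Y38.66 F690
G01 X41.84 Y61.28 F690
M5
G00 X22.88 Y126.21
M4 S501
G01 X53.12 Y126.21 F2449
G01 X53.12 Y110.76 F2449
G01 X22.88 Y110.76 F2449
G01 X22.88 Y126.21 F2449
M5
G00 X65.75 Y31.55
M4 S797
G01 X91.10 Y38.46 F690
G01 X38.99 Y118.53 F690
G01 X80.71 Y61.71 F690
G01 X93.80 Y13.88 F690
G01 X67.17 Y37.06 F690
M5
G00 X92.88 Y87.72
M4 S501
G01 X106.44 Y64.67 F2449
G01 X99.73 Y38.77 F2449
G01 X76.68 Y25.21 F2449
G01 X50.78 Y31.92 F2449
G01 X37.22 Y54.97 F2449
G01 X43.93 Y80.87 F2449
G01 X66.98 Y94.43 F2449
G01 X92.88 Y87.72 F2449
M5
G00 X6.71 Y43.74
M4 S212
G01 X6.87 Y83.85 F3371
G01 X35.34 Y112.11 F3371
G01 X75.45 Y111.95 F3371
G01 X103.71 Y83.48 F3371
G01 X103.55 Y43.37 F3371
G01 X75.08 Y15.11 F3371
G01 X34.97 Y15.27 F3371
G01 X6.71 Y43.74 F3371
M5
G00 X72.63 Y41.27
M4 S797
G01 X72.27 Y43.06 F690
G01 X71.26 Y44.58 F690
G01 X69.74 Y45.59 F690
G01 X67.95 Y45.95 F690
G01 X66.16 Y45.59 F690
G01 X64.64 Y44.58 F690
G01 X63.63 Y43.06 F690
G01 X63.27 Y41.27 F690
G01 X63.63 Y39.48 F690
G01 X64.64 Y37.96 F690
G01 X66.16 Y36.95 F690
G01 X67.95 Y36.59 F690
G01 X69.74 Y36.95 F690
G01 X71.26 Y37.96 F690
G01 X72.27 Y39.48 F690
G01 X72.63 Y41.27 F690
M5

viewBox `0 0 117.80 143.88` with mm width/height → 1 unit = 1 mm. Flip: y_m = 143.88 − y_svg.

**Shape 1** — `<path>` regular polygon, stroke `#ff00ff` → cut (S797, F690). Machine vertices: (50.56,7.98) → (40.79,11.17) → (36.13,20.33) → (39.32,30.10) → (48.48,34.76) → (58.25,31.57) → (62.91,22.41) → (59.72,12.64) → (50.56,7.98). Closed: final G1 returns to the first vertex.

**Shape 2** — `<polygon>` regular polygon, stroke `#ff00ff` → cut (S797, F690). Machine vertices: (41.84,61.28) → (87.18,94.58) → (93.35,38.66) → (41.84,61.28). Closed: final G1 returns to the first vertex.

**Shape 3** — `<path>` rectangle, stroke `#0000ff` → score (S501, F2449). Machine vertices: (22.88,126.21) → (53.12,126.21) → (53.12,110.76) → (22.88,110.76) → (22.88,126.21). Closed: final G1 returns to the first vertex.

**Shape 4** — `<path>` open polyline, stroke `#ff00ff` → cut (S797, F690). Machine vertices: (65.75,31.55) → (91.10,38.46) → (38.99,118.53) → (80.71,61.71) → (93.80,13.88) → (67.17,37.06). Open path.

**Shape 5** — `<path>` regular polygon, stroke `#0000ff` → score (S501, F2449). Machine vertices: (92.88,87.72) → (106.44,64.67) → (99.73,38.77) → (76.68,25.21) → (50.78,31.92) → (37.22,54.97) → (43.93,80.87) → (66.98,94.43) → (92.88,87.72). Closed: final G1 returns to the first vertex.

**Shape 6** — `<polygon>` regular polygon, stroke `#ff8800` → engrave (S212, F3371). Machine vertices: (6.71,43.74) → (6.87,83.85) → (35.34,112.11) → (75.45,111.95) → (103.71,83.48) → (103.55,43.37) → (75.08,15.11) → (34.97,15.27) → (6.71,43.74). Closed: final G1 returns to the first vertex.

**Shape 7** — `<circle>` circle, stroke `#ff00ff` → cut (S797, F690). Machine vertices: (72.63,41.27) → (72.27,43.06) → (71.26,44.58) → (69.74,45.59) → (67.95,45.95) → (66.16,45.59) → (64.64,44.58) → (63.63,43.06) → (63.27,41.27) → (63.63,39.48) → (64.64,37.96) → (66.16,36.95) → (67.95,36.59) → (69.74,36.95) → (71.26,37.96) → (72.27,39.48) → (72.63,41.27). Closed: final G1 returns to the first vertex.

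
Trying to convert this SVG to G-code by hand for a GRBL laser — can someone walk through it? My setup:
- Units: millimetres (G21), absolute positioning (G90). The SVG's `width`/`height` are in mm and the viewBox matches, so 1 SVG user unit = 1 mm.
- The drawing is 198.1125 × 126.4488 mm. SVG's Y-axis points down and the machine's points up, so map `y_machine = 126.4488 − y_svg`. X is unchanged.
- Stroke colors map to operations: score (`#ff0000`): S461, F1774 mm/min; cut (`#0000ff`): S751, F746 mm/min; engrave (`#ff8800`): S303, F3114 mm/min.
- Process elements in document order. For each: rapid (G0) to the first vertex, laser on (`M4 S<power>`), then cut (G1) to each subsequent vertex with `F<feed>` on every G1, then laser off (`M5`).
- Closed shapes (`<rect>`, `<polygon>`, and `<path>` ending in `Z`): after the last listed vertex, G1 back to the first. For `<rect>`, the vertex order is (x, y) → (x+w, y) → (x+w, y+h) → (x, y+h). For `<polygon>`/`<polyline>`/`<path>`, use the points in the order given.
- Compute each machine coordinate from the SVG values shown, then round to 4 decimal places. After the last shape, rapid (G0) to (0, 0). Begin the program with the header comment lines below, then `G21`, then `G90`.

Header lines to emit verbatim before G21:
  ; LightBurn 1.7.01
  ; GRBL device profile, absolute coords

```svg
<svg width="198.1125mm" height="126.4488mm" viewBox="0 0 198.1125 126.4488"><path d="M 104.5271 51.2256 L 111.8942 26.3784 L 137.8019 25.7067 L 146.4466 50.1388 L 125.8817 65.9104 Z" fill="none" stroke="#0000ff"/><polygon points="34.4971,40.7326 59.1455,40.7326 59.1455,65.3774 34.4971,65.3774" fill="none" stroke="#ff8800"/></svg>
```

Since the viewBox matches the mm dimensions, user units are millimetres directly. The only transform is the Y-flip y_m = 126.4488 − y_svg.

Shape 1 is a regular polygon drawn with `<path>`. Its stroke #0000ff means cut at S751, F746. After flipping Y the toolpath is (104.5271,75.2232) → (111.8942,100.0704) → (137.8019,100.7421) → (146.4466,76.3100) → (125.8817,60.5384) → (104.5271,75.2232), returning to the start.

Shape 2 is a rectangle drawn with `<polygon>`. Its stroke #ff8800 means engrave at S303, F3114. After flipping Y the toolpath is (34.4971,85.7162) → (59.1455,85.7162) → (59.1455,61.0714) → (34.4971,61.0714) → (34.4971,85.7162), returning to the start.

; LightBurn 1.7.01
; GRBL device profile, absolute coords
G21
G90
G0 X104.5271 Y75.2232
M4 S751
G1 X111.8942 Y100.0704 F746
G1 X137.8019 Y100.7421 F746
G1 X146.4466 Y76.3100 F746
G1 X125.8817 Y60.5384 F746
G1 X104.5271 Y75.2232 F746
M5
G0 X34.4971 Y85.7162
M4 S303
G1 X59.1455 Y85.7162 F3114
G1 X59.1455 Y61.0714 F3114
G1 X34.4971 Y61.0714 F3114
G1 X34.4971 Y85.7162 F3114
M5
G0 X0.0000 Y0.0000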